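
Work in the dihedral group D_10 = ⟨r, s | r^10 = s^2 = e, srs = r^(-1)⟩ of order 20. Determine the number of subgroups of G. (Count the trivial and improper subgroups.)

|G| = 20, so by Lagrange every subgroup order divides 20. Divisors: 1, 2, 4, 5, 10, 20.
Subgroups by order — order 1: 1; order 2: 11; order 4: 5; order 5: 1; order 10: 3; order 20: 1.
Total: 1 + 11 + 5 + 1 + 3 + 1 = 22.

22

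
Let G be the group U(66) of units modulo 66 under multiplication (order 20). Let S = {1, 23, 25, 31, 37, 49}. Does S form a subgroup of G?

|S| = 6 does not divide |G| = 20, so by Lagrange S is not a subgroup.

No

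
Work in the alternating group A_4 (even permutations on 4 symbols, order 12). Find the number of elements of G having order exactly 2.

3

The elements of order 2 are: (1 2)(3 4), (1 3)(2 4), (1 4)(2 3).
That's 3.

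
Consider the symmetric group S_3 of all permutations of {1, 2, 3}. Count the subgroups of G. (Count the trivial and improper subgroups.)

|G| = 6, so by Lagrange every subgroup order divides 6. Divisors: 1, 2, 3, 6.
Subgroups by order — order 1: 1; order 2: 3; order 3: 1; order 6: 1.
Total: 1 + 3 + 1 + 1 = 6.

6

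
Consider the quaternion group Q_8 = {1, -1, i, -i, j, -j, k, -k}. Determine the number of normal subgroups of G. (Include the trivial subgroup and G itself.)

6

G has 6 subgroups. Checking conjugation-invariance by order — order 1: 1/1 normal; order 2: 1/1 normal; order 4: 3/3 normal; order 8: 1/1 normal.
Total normal subgroups: 6.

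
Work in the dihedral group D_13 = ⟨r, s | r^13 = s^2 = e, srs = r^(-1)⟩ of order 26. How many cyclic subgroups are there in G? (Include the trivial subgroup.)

15

A cyclic subgroup of order d is generated by each of its φ(d) elements of order d, so the cyclic subgroups of order d number (#elements of order d)/φ(d).
Cyclic subgroups by order — order 1: 1; order 2: 13; order 13: 1.
Total: 15.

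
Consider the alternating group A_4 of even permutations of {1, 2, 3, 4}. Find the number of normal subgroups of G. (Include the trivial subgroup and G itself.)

3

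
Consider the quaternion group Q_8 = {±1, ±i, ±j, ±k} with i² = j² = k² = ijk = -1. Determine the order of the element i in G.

Computing powers of i: the smallest k with (i)^k = e is k = 4.

4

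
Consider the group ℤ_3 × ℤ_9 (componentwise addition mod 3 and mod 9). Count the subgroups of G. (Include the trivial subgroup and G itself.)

|G| = 27, so by Lagrange every subgroup order divides 27. Divisors: 1, 3, 9, 27.
Subgroups by order — order 1: 1; order 3: 4; order 9: 4; order 27: 1.
Total: 1 + 4 + 4 + 1 = 10.

10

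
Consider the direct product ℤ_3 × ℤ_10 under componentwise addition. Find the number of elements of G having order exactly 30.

An element (a,b) has order lcm(ord(a), ord(b)); count pairs with lcm equal to 30.
Enumerating gives 8 such elements.

8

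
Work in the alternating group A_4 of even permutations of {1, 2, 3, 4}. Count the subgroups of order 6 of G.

|G| = 12 and 6 | 12, so subgroups of order 6 are possible by Lagrange.
Checking all subgroups of G, none has order 6.
So G has 0 subgroups of order 6.

0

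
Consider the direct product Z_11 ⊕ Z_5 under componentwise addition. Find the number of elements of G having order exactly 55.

40

An element (a,b) has order lcm(ord(a), ord(b)); count pairs with lcm equal to 55.
Enumerating gives 40 such elements.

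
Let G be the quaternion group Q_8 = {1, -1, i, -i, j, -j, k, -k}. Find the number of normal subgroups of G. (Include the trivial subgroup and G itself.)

6

G has 6 subgroups. Checking conjugation-invariance by order — order 1: 1/1 normal; order 2: 1/1 normal; order 4: 3/3 normal; order 8: 1/1 normal.
Total normal subgroups: 6.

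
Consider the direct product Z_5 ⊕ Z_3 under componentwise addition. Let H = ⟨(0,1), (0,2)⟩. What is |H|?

|⟨(0,1)⟩| = 3 and |⟨(0,2)⟩| = 3, so |H| is a multiple of lcm(3, 3) = 3 and divides |G| = 15.
Closing under the operation: H = {(0,0), (0,1), (0,2)}, so |H| = 3.

3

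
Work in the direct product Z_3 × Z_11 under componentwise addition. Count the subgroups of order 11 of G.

|G| = 33 and 11 | 33, so subgroups of order 11 are possible by Lagrange.
The subgroups of order 11 are: {(0,0), (0,1), (0,2), (0,3), (0,4), (0,5), (0,6), (0,7), (0,8), (0,9), (0,10)}.
So G has 1 subgroup of order 11.

1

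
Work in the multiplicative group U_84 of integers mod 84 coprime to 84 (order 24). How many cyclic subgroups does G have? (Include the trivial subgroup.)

16

Group the elements of G by the cyclic subgroup they generate; each cyclic subgroup of order d accounts for φ(d) elements.
Cyclic subgroups by order — order 1: 1; order 2: 7; order 3: 1; order 6: 7.
Total: 16.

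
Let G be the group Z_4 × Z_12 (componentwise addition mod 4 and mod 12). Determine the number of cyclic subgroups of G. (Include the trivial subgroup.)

20

A cyclic subgroup of order d is generated by each of its φ(d) elements of order d, so the cyclic subgroups of order d number (#elements of order d)/φ(d).
Cyclic subgroups by order — order 1: 1; order 2: 3; order 3: 1; order 4: 6; order 6: 3; order 12: 6.
Total: 20.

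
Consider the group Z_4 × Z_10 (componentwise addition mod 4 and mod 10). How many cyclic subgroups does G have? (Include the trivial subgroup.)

Each element a generates a cyclic subgroup ⟨a⟩; distinct elements may generate the same one (a cyclic group of order d has φ(d) generators).
Cyclic subgroups by order — order 1: 1; order 2: 3; order 4: 2; order 5: 1; order 10: 3; order 20: 2.
Total: 12.

12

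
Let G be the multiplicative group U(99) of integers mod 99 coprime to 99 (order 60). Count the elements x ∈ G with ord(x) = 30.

24

Enumerating element orders in G gives 24 elements of order 30.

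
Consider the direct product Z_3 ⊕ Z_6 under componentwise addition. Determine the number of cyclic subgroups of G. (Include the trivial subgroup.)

10

Group the elements of G by the cyclic subgroup they generate; each cyclic subgroup of order d accounts for φ(d) elements.
Cyclic subgroups by order — order 1: 1; order 2: 1; order 3: 4; order 6: 4.
Total: 10.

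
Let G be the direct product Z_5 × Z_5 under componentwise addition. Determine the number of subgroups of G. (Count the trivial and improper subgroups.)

8

|G| = 25, so by Lagrange every subgroup order divides 25. Divisors: 1, 5, 25.
Subgroups by order — order 1: 1; order 5: 6; order 25: 1.
Total: 1 + 6 + 1 = 8.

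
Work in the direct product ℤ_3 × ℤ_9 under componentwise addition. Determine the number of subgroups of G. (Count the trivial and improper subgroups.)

|G| = 27, so by Lagrange every subgroup order divides 27. Divisors: 1, 3, 9, 27.
Subgroups by order — order 1: 1; order 3: 4; order 9: 4; order 27: 1.
Total: 1 + 4 + 4 + 1 = 10.

10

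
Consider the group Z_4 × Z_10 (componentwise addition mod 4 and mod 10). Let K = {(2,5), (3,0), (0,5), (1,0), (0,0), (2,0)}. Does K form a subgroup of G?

|K| = 6 does not divide |G| = 40, so by Lagrange K is not a subgroup.

No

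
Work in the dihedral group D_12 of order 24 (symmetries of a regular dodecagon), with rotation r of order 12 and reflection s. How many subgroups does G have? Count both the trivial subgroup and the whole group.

34

|G| = 24, so by Lagrange every subgroup order divides 24. Divisors: 1, 2, 3, 4, 6, 8, 12, 24.
Subgroups by order — order 1: 1; order 2: 13; order 3: 1; order 4: 7; order 6: 5; order 8: 3; order 12: 3; order 24: 1.
Total: 1 + 13 + 1 + 7 + 5 + 3 + 3 + 1 = 34.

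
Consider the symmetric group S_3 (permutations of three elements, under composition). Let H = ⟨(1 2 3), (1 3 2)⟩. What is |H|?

|⟨(1 2 3)⟩| = 3 and |⟨(1 3 2)⟩| = 3, so |H| is a multiple of lcm(3, 3) = 3 and divides |G| = 6.
Closing under the operation: H = {e, (1 2 3), (1 3 2)}, so |H| = 3.

3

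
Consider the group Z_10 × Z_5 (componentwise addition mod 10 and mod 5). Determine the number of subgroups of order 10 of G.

6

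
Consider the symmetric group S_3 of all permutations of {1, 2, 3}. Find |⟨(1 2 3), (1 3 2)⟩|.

|⟨(1 2 3)⟩| = 3 and |⟨(1 3 2)⟩| = 3, so |H| is a multiple of lcm(3, 3) = 3 and divides |G| = 6.
Closing under the operation: H = {e, (1 2 3), (1 3 2)}, so |H| = 3.

3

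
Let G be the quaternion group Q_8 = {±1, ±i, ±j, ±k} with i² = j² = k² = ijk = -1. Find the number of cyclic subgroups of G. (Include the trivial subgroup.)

5

Each element a generates a cyclic subgroup ⟨a⟩; distinct elements may generate the same one (a cyclic group of order d has φ(d) generators).
Cyclic subgroups by order — order 1: 1; order 2: 1; order 4: 3.
Total: 5.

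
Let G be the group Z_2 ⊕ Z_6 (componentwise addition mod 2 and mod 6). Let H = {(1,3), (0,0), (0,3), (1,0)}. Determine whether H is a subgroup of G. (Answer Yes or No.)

Yes

|H| = 4 divides |G| = 12, consistent with Lagrange.
H contains the identity, every element's inverse is in H, and H is closed under +: it is a subgroup.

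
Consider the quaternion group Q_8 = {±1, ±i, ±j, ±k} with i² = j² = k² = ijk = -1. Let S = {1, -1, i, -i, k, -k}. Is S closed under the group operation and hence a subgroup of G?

|S| = 6 does not divide |G| = 8, so by Lagrange S is not a subgroup.

No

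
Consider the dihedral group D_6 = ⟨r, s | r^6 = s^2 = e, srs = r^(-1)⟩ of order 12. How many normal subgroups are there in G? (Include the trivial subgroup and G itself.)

7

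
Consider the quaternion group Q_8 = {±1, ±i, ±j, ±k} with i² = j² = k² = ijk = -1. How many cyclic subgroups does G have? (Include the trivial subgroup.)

A cyclic subgroup of order d is generated by each of its φ(d) elements of order d, so the cyclic subgroups of order d number (#elements of order d)/φ(d).
Cyclic subgroups by order — order 1: 1; order 2: 1; order 4: 3.
Total: 5.

5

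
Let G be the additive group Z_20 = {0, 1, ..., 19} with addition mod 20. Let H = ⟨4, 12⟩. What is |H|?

|⟨4⟩| = 5 and |⟨12⟩| = 5, so |H| is a multiple of lcm(5, 5) = 5 and divides |G| = 20.
Closing under the operation: H = {0, 4, 8, 12, 16}, so |H| = 5.

5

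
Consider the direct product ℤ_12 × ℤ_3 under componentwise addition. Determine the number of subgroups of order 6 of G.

4

|G| = 36 and 6 | 36, so subgroups of order 6 are possible by Lagrange.
The subgroups of order 6 are: {(0,0), (0,1), (0,2), (6,0), (6,1), (6,2)}; {(0,0), (2,0), (4,0), (6,0), (8,0), (10,0)}; {(0,0), (2,2), (4,1), (6,0), (8,2), (10,1)}; {(0,0), (2,1), (4,2), (6,0), (8,1), (10,2)}.
So G has 4 subgroups of order 6.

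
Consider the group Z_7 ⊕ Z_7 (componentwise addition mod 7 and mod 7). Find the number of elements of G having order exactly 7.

An element (a,b) has order lcm(ord(a), ord(b)); count pairs with lcm equal to 7.
Enumerating gives 48 such elements.

48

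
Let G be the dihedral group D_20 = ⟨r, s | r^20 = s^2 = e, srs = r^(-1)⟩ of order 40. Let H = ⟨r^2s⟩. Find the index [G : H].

20

|⟨r^2s⟩| = 2 and |G| = 40.
By Lagrange, [G : H] = |G|/|H| = 40/2 = 20.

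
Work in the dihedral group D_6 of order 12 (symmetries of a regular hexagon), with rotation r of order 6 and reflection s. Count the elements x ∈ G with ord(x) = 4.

0

No element of G has order 4 (even though 4 | 12).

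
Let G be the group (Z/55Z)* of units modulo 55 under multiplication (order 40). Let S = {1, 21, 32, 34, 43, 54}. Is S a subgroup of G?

No

|S| = 6 does not divide |G| = 40, so by Lagrange S is not a subgroup.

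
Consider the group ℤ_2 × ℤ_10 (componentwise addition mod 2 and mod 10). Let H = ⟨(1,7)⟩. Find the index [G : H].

2

|⟨(1,7)⟩| = 10 and |G| = 20.
By Lagrange, [G : H] = |G|/|H| = 20/10 = 2.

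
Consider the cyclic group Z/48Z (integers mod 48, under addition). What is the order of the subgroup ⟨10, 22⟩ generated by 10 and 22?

|⟨10⟩| = 24 and |⟨22⟩| = 24, so |H| is a multiple of lcm(24, 24) = 24 and divides |G| = 48.
Closing under the operation: H = {0, 2, 4, 6, 8, 10, 12, 14, 16, 18, 20, 22, 24, 26, 28, 30, 32, 34, 36, 38, 40, 42, 44, 46}, so |H| = 24.

24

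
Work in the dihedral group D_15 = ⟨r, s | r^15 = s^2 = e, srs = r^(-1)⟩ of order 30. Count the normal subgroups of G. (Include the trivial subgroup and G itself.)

5

G has 28 subgroups. Checking conjugation-invariance by order — order 1: 1/1 normal; order 2: 0/15 normal; order 3: 1/1 normal; order 5: 1/1 normal; order 6: 0/5 normal; order 10: 0/3 normal; order 15: 1/1 normal; order 30: 1/1 normal.
Total normal subgroups: 5.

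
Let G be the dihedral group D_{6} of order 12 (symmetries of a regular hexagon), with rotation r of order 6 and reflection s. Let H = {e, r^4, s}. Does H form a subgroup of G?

No

r^4 ∈ H but its inverse r^2 ∉ H, so H is not a subgroup.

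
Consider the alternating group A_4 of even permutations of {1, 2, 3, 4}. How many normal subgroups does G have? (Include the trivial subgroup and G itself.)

3

G has 10 subgroups. Checking conjugation-invariance by order — order 1: 1/1 normal; order 2: 0/3 normal; order 3: 0/4 normal; order 4: 1/1 normal; order 12: 1/1 normal.
Total normal subgroups: 3.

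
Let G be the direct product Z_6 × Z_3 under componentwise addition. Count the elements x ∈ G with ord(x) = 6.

An element (a,b) has order lcm(ord(a), ord(b)); count pairs with lcm equal to 6.
Enumerating gives 8 such elements.

8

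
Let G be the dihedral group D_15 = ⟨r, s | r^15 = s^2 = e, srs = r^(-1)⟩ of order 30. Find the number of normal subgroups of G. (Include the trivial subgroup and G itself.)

G has 28 subgroups. Checking conjugation-invariance by order — order 1: 1/1 normal; order 2: 0/15 normal; order 3: 1/1 normal; order 5: 1/1 normal; order 6: 0/5 normal; order 10: 0/3 normal; order 15: 1/1 normal; order 30: 1/1 normal.
Total normal subgroups: 5.

5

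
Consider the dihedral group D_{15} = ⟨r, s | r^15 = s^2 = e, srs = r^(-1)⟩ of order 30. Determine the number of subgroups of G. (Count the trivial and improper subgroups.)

|G| = 30, so by Lagrange every subgroup order divides 30. Divisors: 1, 2, 3, 5, 6, 10, 15, 30.
Subgroups by order — order 1: 1; order 2: 15; order 3: 1; order 5: 1; order 6: 5; order 10: 3; order 15: 1; order 30: 1.
Total: 1 + 15 + 1 + 1 + 5 + 3 + 1 + 1 = 28.

28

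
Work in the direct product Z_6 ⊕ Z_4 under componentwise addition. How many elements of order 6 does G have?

6

An element (a,b) has order lcm(ord(a), ord(b)); count pairs with lcm equal to 6.
Enumerating gives 6 such elements.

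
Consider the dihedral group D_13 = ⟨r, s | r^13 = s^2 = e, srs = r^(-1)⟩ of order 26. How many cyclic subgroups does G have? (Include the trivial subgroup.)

15

A cyclic subgroup of order d is generated by each of its φ(d) elements of order d, so the cyclic subgroups of order d number (#elements of order d)/φ(d).
Cyclic subgroups by order — order 1: 1; order 2: 13; order 13: 1.
Total: 15.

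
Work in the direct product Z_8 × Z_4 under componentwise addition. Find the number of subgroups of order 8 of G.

|G| = 32 and 8 | 32, so subgroups of order 8 are possible by Lagrange.
The subgroups of order 8 are: {(0,0), (0,1), (0,2), (0,3), (4,0), (4,1), (4,2), (4,3)}; {(0,0), (0,2), (2,0), (2,2), (4,0), (4,2), (6,0), (6,2)}; {(0,0), (0,2), (2,1), (2,3), (4,0), (4,2), (6,1), (6,3)}; {(0,0), (1,0), (2,0), (3,0), (4,0), (5,0), (6,0), (7,0)}; … (7 in all).
So G has 7 subgroups of order 8.

7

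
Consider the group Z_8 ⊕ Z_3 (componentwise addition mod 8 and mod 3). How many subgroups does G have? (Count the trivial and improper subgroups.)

8

|G| = 24, so by Lagrange every subgroup order divides 24. Divisors: 1, 2, 3, 4, 6, 8, 12, 24.
Subgroups by order — order 1: 1; order 2: 1; order 3: 1; order 4: 1; order 6: 1; order 8: 1; order 12: 1; order 24: 1.
Total: 1 + 1 + 1 + 1 + 1 + 1 + 1 + 1 = 8.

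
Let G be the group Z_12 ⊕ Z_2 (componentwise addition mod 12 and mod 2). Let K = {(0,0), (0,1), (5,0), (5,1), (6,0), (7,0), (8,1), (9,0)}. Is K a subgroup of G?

(9,0) ∈ K but its inverse (3,0) ∉ K, so K is not a subgroup.

No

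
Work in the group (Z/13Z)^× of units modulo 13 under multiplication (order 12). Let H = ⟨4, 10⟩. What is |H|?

6

|⟨4⟩| = 6 and |⟨10⟩| = 6, so |H| is a multiple of lcm(6, 6) = 6 and divides |G| = 12.
Closing under the operation: H = {1, 3, 4, 9, 10, 12}, so |H| = 6.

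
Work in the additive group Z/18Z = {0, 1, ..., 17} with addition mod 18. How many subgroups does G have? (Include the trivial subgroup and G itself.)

A cyclic group of order 18 has exactly one subgroup for each divisor of 18.
Divisors of 18: 1, 2, 3, 6, 9, 18.
So Z/18Z has 6 subgroups.

6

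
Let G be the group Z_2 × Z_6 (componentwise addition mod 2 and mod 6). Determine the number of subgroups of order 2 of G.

|G| = 12 and 2 | 12, so subgroups of order 2 are possible by Lagrange.
The subgroups of order 2 are: {(0,0), (0,3)}; {(0,0), (1,0)}; {(0,0), (1,3)}.
So G has 3 subgroups of order 2.

3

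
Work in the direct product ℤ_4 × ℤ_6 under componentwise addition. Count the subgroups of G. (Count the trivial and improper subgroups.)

16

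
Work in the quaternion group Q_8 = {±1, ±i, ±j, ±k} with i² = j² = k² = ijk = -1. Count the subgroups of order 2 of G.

|G| = 8 and 2 | 8, so subgroups of order 2 are possible by Lagrange.
The subgroups of order 2 are: {1, -1}.
So G has 1 subgroup of order 2.

1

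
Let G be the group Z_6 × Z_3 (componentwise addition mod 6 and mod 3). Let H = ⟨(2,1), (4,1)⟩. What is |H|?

9

|⟨(2,1)⟩| = 3 and |⟨(4,1)⟩| = 3, so |H| is a multiple of lcm(3, 3) = 3 and divides |G| = 18.
Closing under the operation: H = {(0,0), (0,1), (0,2), (2,0), (2,1), (2,2), (4,0), (4,1), (4,2)}, so |H| = 9.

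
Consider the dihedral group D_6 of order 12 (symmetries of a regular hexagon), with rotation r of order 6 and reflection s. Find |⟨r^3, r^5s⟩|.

4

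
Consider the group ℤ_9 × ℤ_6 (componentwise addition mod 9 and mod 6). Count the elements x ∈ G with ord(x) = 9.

18

An element (a,b) has order lcm(ord(a), ord(b)); count pairs with lcm equal to 9.
Enumerating gives 18 such elements.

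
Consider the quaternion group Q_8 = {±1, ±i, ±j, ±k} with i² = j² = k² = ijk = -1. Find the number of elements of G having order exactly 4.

6

The elements of order 4 are: i, -i, j, -j, k, -k.
That's 6.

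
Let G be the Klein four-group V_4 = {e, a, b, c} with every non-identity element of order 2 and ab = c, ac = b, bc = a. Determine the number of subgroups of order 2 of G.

|G| = 4 and 2 | 4, so subgroups of order 2 are possible by Lagrange.
The subgroups of order 2 are: {e, a}; {e, b}; {e, c}.
So G has 3 subgroups of order 2.

3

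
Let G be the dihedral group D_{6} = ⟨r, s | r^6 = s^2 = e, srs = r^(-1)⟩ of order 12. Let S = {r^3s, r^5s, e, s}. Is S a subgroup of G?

No

Closure fails: s · r^3s = r^3 ∉ S. So S is not a subgroup.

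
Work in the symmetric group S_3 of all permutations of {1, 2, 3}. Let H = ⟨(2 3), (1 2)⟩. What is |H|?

6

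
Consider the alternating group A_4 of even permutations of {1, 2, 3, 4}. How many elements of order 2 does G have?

The elements of order 2 are: (1 2)(3 4), (1 3)(2 4), (1 4)(2 3).
That's 3.

3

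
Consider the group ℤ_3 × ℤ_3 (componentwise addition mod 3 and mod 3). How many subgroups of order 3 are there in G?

4

|G| = 9 and 3 | 9, so subgroups of order 3 are possible by Lagrange.
The subgroups of order 3 are: {(0,0), (0,1), (0,2)}; {(0,0), (1,0), (2,0)}; {(0,0), (1,1), (2,2)}; {(0,0), (1,2), (2,1)}.
So G has 4 subgroups of order 3.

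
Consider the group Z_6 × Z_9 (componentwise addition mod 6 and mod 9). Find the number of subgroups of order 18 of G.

4

|G| = 54 and 18 | 54, so subgroups of order 18 are possible by Lagrange.
The subgroups of order 18 are: {(0,0), (0,1), (0,2), (0,3), (0,4), (0,5), (0,6), (0,7), (0,8), (3,0), (3,1), (3,2), (3,3), (3,4), (3,5), (3,6), (3,7), (3,8)}; {(0,0), (0,3), (0,6), (1,0), (1,3), (1,6), (2,0), (2,3), (2,6), (3,0), (3,3), (3,6), (4,0), (4,3), (4,6), (5,0), (5,3), (5,6)}; {(0,0), (0,3), (0,6), (1,1), (1,4), (1,7), (2,2), (2,5), (2,8), (3,0), (3,3), (3,6), (4,1), (4,4), (4,7), (5,2), (5,5), (5,8)}; {(0,0), (0,3), (0,6), (1,2), (1,5), (1,8), (2,1), (2,4), (2,7), (3,0), (3,3), (3,6), (4,2), (4,5), (4,8), (5,1), (5,4), (5,7)}.
So G has 4 subgroups of order 18.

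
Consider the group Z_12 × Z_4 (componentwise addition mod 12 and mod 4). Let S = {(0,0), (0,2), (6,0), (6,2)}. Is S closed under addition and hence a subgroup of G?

|S| = 4 divides |G| = 48, consistent with Lagrange.
S contains the identity, every element's inverse is in S, and S is closed under +: it is a subgroup.

Yes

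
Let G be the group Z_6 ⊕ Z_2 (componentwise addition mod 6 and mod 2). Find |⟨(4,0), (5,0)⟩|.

6

|⟨(4,0)⟩| = 3 and |⟨(5,0)⟩| = 6, so |H| is a multiple of lcm(3, 6) = 6 and divides |G| = 12.
Closing under the operation: H = {(0,0), (1,0), (2,0), (3,0), (4,0), (5,0)}, so |H| = 6.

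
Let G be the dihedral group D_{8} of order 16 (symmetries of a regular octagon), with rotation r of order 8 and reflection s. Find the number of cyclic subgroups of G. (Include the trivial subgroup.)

12

Each element a generates a cyclic subgroup ⟨a⟩; distinct elements may generate the same one (a cyclic group of order d has φ(d) generators).
Cyclic subgroups by order — order 1: 1; order 2: 9; order 4: 1; order 8: 1.
Total: 12.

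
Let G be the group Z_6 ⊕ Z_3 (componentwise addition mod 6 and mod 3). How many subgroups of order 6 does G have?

|G| = 18 and 6 | 18, so subgroups of order 6 are possible by Lagrange.
The subgroups of order 6 are: {(0,0), (0,1), (0,2), (3,0), (3,1), (3,2)}; {(0,0), (1,0), (2,0), (3,0), (4,0), (5,0)}; {(0,0), (1,1), (2,2), (3,0), (4,1), (5,2)}; {(0,0), (1,2), (2,1), (3,0), (4,2), (5,1)}.
So G has 4 subgroups of order 6.

4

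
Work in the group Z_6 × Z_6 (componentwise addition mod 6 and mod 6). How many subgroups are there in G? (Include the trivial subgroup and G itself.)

30

|G| = 36, so by Lagrange every subgroup order divides 36. Divisors: 1, 2, 3, 4, 6, 9, 12, 18, 36.
Subgroups by order — order 1: 1; order 2: 3; order 3: 4; order 4: 1; order 6: 12; order 9: 1; order 12: 4; order 18: 3; order 36: 1.
Total: 1 + 3 + 4 + 1 + 12 + 1 + 4 + 3 + 1 = 30.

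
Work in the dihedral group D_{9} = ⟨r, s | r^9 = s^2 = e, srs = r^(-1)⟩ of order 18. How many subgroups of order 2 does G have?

|G| = 18 and 2 | 18, so subgroups of order 2 are possible by Lagrange.
The subgroups of order 2 are: {e, r^2s}; {e, r^3s}; {e, r^4s}; {e, r^5s}; … (9 in all).
So G has 9 subgroups of order 2.

9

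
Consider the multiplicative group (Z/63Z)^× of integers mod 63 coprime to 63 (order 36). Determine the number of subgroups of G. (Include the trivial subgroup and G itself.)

30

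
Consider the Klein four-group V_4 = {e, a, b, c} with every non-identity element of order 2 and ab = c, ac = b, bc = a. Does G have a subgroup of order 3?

3 does not divide |G| = 4, so by Lagrange no subgroup of order 3 exists.

No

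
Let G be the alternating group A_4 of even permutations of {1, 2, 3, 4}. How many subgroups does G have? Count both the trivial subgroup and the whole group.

|G| = 12, so by Lagrange every subgroup order divides 12. Divisors: 1, 2, 3, 4, 6, 12.
Subgroups by order — order 1: 1; order 2: 3; order 3: 4; order 4: 1; order 6: 0; order 12: 1.
Total: 1 + 3 + 4 + 1 + 0 + 1 = 10.

10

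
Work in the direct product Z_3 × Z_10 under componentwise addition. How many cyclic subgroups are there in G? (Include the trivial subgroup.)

8

Group the elements of G by the cyclic subgroup they generate; each cyclic subgroup of order d accounts for φ(d) elements.
Cyclic subgroups by order — order 1: 1; order 2: 1; order 3: 1; order 5: 1; order 6: 1; order 10: 1; order 15: 1; order 30: 1.
Total: 8.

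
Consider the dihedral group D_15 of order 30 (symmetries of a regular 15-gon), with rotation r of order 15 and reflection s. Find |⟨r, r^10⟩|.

15

|⟨r⟩| = 15 and |⟨r^10⟩| = 3, so |H| is a multiple of lcm(15, 3) = 15 and divides |G| = 30.
Closing under the operation: H = {e, r, r^2, r^3, r^4, r^5, r^6, r^7, r^8, r^9, r^10, r^11, r^12, r^13, r^14}, so |H| = 15.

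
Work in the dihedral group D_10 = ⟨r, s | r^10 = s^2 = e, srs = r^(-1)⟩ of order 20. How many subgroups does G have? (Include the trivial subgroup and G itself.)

22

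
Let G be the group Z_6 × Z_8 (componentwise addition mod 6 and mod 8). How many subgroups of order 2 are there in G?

3

|G| = 48 and 2 | 48, so subgroups of order 2 are possible by Lagrange.
The subgroups of order 2 are: {(0,0), (0,4)}; {(0,0), (3,0)}; {(0,0), (3,4)}.
So G has 3 subgroups of order 2.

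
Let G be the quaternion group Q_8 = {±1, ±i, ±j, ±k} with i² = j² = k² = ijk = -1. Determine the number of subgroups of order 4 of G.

|G| = 8 and 4 | 8, so subgroups of order 4 are possible by Lagrange.
The subgroups of order 4 are: {1, -1, i, -i}; {1, -1, j, -j}; {1, -1, k, -k}.
So G has 3 subgroups of order 4.

3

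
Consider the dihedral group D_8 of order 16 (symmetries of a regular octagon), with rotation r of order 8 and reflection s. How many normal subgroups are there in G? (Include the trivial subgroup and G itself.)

G has 19 subgroups. Checking conjugation-invariance by order — order 1: 1/1 normal; order 2: 1/9 normal; order 4: 1/5 normal; order 8: 3/3 normal; order 16: 1/1 normal.
Total normal subgroups: 7.

7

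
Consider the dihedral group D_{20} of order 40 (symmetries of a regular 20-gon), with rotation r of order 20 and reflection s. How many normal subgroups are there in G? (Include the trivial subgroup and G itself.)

9

G has 48 subgroups. Checking conjugation-invariance by order — order 1: 1/1 normal; order 2: 1/21 normal; order 4: 1/11 normal; order 5: 1/1 normal; order 8: 0/5 normal; order 10: 1/5 normal; order 20: 3/3 normal; order 40: 1/1 normal.
Total normal subgroups: 9.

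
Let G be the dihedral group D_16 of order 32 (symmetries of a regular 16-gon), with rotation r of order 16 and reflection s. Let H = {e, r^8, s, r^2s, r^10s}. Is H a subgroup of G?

No

|H| = 5 does not divide |G| = 32, so by Lagrange H is not a subgroup.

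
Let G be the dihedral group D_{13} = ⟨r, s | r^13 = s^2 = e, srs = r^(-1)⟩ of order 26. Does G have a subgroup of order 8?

No

8 does not divide |G| = 26, so by Lagrange no subgroup of order 8 exists.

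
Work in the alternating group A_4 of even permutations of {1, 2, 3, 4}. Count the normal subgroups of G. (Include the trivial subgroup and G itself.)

G has 10 subgroups. Checking conjugation-invariance by order — order 1: 1/1 normal; order 2: 0/3 normal; order 3: 0/4 normal; order 4: 1/1 normal; order 12: 1/1 normal.
Total normal subgroups: 3.

3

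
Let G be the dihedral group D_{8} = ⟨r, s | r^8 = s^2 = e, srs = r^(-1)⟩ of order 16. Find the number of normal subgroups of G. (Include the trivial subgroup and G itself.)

7

G has 19 subgroups. Checking conjugation-invariance by order — order 1: 1/1 normal; order 2: 1/9 normal; order 4: 1/5 normal; order 8: 3/3 normal; order 16: 1/1 normal.
Total normal subgroups: 7.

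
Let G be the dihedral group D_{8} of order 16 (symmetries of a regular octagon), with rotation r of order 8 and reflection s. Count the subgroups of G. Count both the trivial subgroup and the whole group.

19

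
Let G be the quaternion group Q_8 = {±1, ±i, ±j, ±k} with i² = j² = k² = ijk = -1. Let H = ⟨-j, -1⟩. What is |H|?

4

|⟨-j⟩| = 4 and |⟨-1⟩| = 2, so |H| is a multiple of lcm(4, 2) = 4 and divides |G| = 8.
Closing under the operation: H = {1, -1, j, -j}, so |H| = 4.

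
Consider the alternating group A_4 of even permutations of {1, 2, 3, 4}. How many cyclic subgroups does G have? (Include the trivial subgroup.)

8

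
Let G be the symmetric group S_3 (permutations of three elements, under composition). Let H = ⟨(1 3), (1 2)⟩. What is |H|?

|⟨(1 3)⟩| = 2 and |⟨(1 2)⟩| = 2, so |H| is a multiple of lcm(2, 2) = 2 and divides |G| = 6.
Closing {(1 3), (1 2)} under the group operation gives all of G, so |H| = 6.

6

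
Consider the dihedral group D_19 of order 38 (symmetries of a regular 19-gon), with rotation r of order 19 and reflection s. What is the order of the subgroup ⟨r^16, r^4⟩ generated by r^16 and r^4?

|⟨r^16⟩| = 19 and |⟨r^4⟩| = 19, so |H| is a multiple of lcm(19, 19) = 19 and divides |G| = 38.
Closing under the operation: H = {e, r, r^2, r^3, r^4, r^5, r^6, r^7, r^8, r^9, r^10, r^11, r^12, r^13, r^14, r^15, r^16, r^17, r^18}, so |H| = 19.

19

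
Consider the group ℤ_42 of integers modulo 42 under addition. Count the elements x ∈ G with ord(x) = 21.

12

In a cyclic group of order 42, the number of elements of order d (for d | 42) is φ(d).
φ(21) = 12.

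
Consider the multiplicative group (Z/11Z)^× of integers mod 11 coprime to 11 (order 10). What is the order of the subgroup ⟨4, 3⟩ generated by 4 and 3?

5

|⟨4⟩| = 5 and |⟨3⟩| = 5, so |H| is a multiple of lcm(5, 5) = 5 and divides |G| = 10.
Closing under the operation: H = {1, 3, 4, 5, 9}, so |H| = 5.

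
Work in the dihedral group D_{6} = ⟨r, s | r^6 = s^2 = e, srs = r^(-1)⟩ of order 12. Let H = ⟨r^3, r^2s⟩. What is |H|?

|⟨r^3⟩| = 2 and |⟨r^2s⟩| = 2, so |H| is a multiple of lcm(2, 2) = 2 and divides |G| = 12.
Closing under the operation: H = {e, r^3, r^2s, r^5s}, so |H| = 4.

4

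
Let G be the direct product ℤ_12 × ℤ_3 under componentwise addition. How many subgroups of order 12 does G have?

4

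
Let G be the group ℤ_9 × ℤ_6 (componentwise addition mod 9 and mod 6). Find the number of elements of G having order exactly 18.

18

An element (a,b) has order lcm(ord(a), ord(b)); count pairs with lcm equal to 18.
Enumerating gives 18 such elements.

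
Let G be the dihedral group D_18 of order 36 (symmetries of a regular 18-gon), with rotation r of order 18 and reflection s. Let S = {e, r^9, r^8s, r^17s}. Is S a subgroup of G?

|S| = 4 divides |G| = 36, consistent with Lagrange.
S contains the identity, every element's inverse is in S, and S is closed under ·: it is a subgroup.

Yes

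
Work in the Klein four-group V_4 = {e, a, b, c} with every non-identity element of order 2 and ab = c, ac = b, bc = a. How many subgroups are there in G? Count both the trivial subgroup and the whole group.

|G| = 4, so by Lagrange every subgroup order divides 4. Divisors: 1, 2, 4.
Subgroups by order — order 1: 1; order 2: 3; order 4: 1.
Total: 1 + 3 + 1 = 5.

5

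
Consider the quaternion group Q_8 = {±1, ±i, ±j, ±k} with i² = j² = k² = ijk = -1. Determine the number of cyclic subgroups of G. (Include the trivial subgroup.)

5

Each element a generates a cyclic subgroup ⟨a⟩; distinct elements may generate the same one (a cyclic group of order d has φ(d) generators).
Cyclic subgroups by order — order 1: 1; order 2: 1; order 4: 3.
Total: 5.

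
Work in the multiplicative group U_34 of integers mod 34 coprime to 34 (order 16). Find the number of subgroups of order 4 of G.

|G| = 16 and 4 | 16, so subgroups of order 4 are possible by Lagrange.
The subgroups of order 4 are: {1, 13, 21, 33}.
So G has 1 subgroup of order 4.

1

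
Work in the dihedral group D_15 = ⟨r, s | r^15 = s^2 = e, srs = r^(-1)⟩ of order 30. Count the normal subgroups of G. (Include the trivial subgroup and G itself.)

5

G has 28 subgroups. Checking conjugation-invariance by order — order 1: 1/1 normal; order 2: 0/15 normal; order 3: 1/1 normal; order 5: 1/1 normal; order 6: 0/5 normal; order 10: 0/3 normal; order 15: 1/1 normal; order 30: 1/1 normal.
Total normal subgroups: 5.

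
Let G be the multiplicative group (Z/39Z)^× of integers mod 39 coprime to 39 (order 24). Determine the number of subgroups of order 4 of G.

|G| = 24 and 4 | 24, so subgroups of order 4 are possible by Lagrange.
The subgroups of order 4 are: {1, 14, 25, 38}; {1, 25, 31, 34}; {1, 5, 8, 25}.
So G has 3 subgroups of order 4.

3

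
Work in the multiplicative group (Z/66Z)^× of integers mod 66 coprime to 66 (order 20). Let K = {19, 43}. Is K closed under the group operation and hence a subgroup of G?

No

The identity 1 ∉ K, so K is not a subgroup.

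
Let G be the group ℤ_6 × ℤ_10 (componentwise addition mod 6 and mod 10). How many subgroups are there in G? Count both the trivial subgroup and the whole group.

20

|G| = 60, so by Lagrange every subgroup order divides 60. Divisors: 1, 2, 3, 4, 5, 6, 10, 12, 15, 20, 30, 60.
Subgroups by order — order 1: 1; order 2: 3; order 3: 1; order 4: 1; order 5: 1; order 6: 3; order 10: 3; order 12: 1; order 15: 1; order 20: 1; order 30: 3; order 60: 1.
Total: 1 + 3 + 1 + 1 + 1 + 3 + 3 + 1 + 1 + 1 + 3 + 1 = 20.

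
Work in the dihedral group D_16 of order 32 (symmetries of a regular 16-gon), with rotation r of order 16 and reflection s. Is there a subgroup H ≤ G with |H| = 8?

8 | 32. A subgroup of order 8 is {e, r^2, r^4, r^6, r^8, r^10, r^12, r^14}.

Yes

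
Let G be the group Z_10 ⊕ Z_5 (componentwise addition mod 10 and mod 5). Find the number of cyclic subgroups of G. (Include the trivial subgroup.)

14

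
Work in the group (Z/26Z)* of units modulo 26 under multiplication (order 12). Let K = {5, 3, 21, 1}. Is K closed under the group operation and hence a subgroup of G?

3 ∈ K but its inverse 9 ∉ K, so K is not a subgroup.

No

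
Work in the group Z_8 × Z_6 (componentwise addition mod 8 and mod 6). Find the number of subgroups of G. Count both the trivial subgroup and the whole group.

|G| = 48, so by Lagrange every subgroup order divides 48. Divisors: 1, 2, 3, 4, 6, 8, 12, 16, 24, 48.
Subgroups by order — order 1: 1; order 2: 3; order 3: 1; order 4: 3; order 6: 3; order 8: 3; order 12: 3; order 16: 1; order 24: 3; order 48: 1.
Total: 1 + 3 + 1 + 3 + 3 + 3 + 3 + 1 + 3 + 1 = 22.

22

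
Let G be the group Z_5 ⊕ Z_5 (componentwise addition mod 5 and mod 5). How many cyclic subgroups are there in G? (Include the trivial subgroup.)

Group the elements of G by the cyclic subgroup they generate; each cyclic subgroup of order d accounts for φ(d) elements.
Cyclic subgroups by order — order 1: 1; order 5: 6.
Total: 7.

7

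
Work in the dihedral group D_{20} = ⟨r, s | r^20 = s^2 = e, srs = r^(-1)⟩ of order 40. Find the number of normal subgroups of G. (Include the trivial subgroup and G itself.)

9

G has 48 subgroups. Checking conjugation-invariance by order — order 1: 1/1 normal; order 2: 1/21 normal; order 4: 1/11 normal; order 5: 1/1 normal; order 8: 0/5 normal; order 10: 1/5 normal; order 20: 3/3 normal; order 40: 1/1 normal.
Total normal subgroups: 9.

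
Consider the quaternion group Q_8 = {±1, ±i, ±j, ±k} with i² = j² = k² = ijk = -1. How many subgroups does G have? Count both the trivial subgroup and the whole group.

|G| = 8, so by Lagrange every subgroup order divides 8. Divisors: 1, 2, 4, 8.
Subgroups by order — order 1: 1; order 2: 1; order 4: 3; order 8: 1.
Total: 1 + 1 + 3 + 1 = 6.

6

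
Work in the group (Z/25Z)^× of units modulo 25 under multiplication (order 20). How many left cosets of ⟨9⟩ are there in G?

|⟨9⟩| = 10 and |G| = 20.
By Lagrange, [G : H] = |G|/|H| = 20/10 = 2.

2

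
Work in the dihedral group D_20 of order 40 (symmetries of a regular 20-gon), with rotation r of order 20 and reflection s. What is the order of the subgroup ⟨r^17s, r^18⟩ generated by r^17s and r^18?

20

|⟨r^17s⟩| = 2 and |⟨r^18⟩| = 10, so |H| is a multiple of lcm(2, 10) = 10 and divides |G| = 40.
Closing under the operation: H = {e, r^2, r^4, r^6, r^8, r^10, r^12, r^14, r^16, r^18, rs, r^3s, r^5s, r^7s, r^9s, r^11s, r^13s, r^15s, r^17s, r^19s}, so |H| = 20.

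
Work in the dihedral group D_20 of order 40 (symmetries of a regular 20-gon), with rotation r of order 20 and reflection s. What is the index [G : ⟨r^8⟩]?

8

|⟨r^8⟩| = 5 and |G| = 40.
By Lagrange, [G : H] = |G|/|H| = 40/5 = 8.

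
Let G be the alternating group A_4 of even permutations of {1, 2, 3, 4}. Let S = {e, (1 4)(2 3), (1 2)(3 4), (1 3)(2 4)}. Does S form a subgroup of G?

|S| = 4 divides |G| = 12, consistent with Lagrange.
S contains the identity, every element's inverse is in S, and S is closed under ∘: it is a subgroup.

Yes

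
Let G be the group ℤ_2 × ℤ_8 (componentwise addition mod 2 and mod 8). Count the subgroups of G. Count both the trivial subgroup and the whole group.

|G| = 16, so by Lagrange every subgroup order divides 16. Divisors: 1, 2, 4, 8, 16.
Subgroups by order — order 1: 1; order 2: 3; order 4: 3; order 8: 3; order 16: 1.
Total: 1 + 3 + 3 + 3 + 1 = 11.

11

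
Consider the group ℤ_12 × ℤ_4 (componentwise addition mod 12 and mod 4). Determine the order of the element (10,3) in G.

12

The order of (10,3) in Z_12 × Z_4 is lcm(ord(10) in Z_12, ord(3) in Z_4).
ord(10) = 6 and ord(3) = 4, so |⟨(10,3)⟩| = lcm(6, 4) = 12.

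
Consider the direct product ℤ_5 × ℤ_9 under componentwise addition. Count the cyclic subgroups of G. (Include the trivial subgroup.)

6

A cyclic subgroup of order d is generated by each of its φ(d) elements of order d, so the cyclic subgroups of order d number (#elements of order d)/φ(d).
Cyclic subgroups by order — order 1: 1; order 3: 1; order 5: 1; order 9: 1; order 15: 1; order 45: 1.
Total: 6.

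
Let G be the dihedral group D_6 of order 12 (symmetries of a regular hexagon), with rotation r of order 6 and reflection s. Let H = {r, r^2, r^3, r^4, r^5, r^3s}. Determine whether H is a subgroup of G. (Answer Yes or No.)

No

The identity e ∉ H, so H is not a subgroup.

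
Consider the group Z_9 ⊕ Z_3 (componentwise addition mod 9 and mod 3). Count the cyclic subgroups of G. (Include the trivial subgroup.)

Group the elements of G by the cyclic subgroup they generate; each cyclic subgroup of order d accounts for φ(d) elements.
Cyclic subgroups by order — order 1: 1; order 3: 4; order 9: 3.
Total: 8.

8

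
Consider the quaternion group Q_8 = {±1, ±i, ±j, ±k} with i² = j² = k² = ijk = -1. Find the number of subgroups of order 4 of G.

3

|G| = 8 and 4 | 8, so subgroups of order 4 are possible by Lagrange.
The subgroups of order 4 are: {1, -1, i, -i}; {1, -1, j, -j}; {1, -1, k, -k}.
So G has 3 subgroups of order 4.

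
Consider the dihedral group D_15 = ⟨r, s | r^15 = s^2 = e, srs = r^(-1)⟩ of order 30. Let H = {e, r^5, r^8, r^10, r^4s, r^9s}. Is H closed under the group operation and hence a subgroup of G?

r^8 ∈ H but its inverse r^7 ∉ H, so H is not a subgroup.

No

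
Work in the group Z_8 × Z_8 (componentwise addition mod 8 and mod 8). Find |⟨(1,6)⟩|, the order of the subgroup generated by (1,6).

The order of (1,6) in Z_8 × Z_8 is lcm(ord(1) in Z_8, ord(6) in Z_8).
ord(1) = 8 and ord(6) = 4, so |⟨(1,6)⟩| = lcm(8, 4) = 8.

8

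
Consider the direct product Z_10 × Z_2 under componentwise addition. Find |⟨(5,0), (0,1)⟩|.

|⟨(5,0)⟩| = 2 and |⟨(0,1)⟩| = 2, so |H| is a multiple of lcm(2, 2) = 2 and divides |G| = 20.
Closing under the operation: H = {(0,0), (0,1), (5,0), (5,1)}, so |H| = 4.

4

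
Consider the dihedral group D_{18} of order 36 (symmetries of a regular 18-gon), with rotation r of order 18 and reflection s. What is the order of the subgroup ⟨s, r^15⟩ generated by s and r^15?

12

|⟨s⟩| = 2 and |⟨r^15⟩| = 6, so |H| is a multiple of lcm(2, 6) = 6 and divides |G| = 36.
Closing under the operation: H = {e, r^3, r^6, r^9, r^12, r^15, s, r^3s, r^6s, r^9s, r^12s, r^15s}, so |H| = 12.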